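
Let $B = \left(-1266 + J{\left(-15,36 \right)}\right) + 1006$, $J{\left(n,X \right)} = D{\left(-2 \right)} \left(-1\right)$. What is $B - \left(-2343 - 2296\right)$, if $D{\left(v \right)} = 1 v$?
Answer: $4381$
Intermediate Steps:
$D{\left(v \right)} = v$
$J{\left(n,X \right)} = 2$ ($J{\left(n,X \right)} = \left(-2\right) \left(-1\right) = 2$)
$B = -258$ ($B = \left(-1266 + 2\right) + 1006 = -1264 + 1006 = -258$)
$B - \left(-2343 - 2296\right) = -258 - \left(-2343 - 2296\right) = -258 - -4639 = -258 + 4639 = 4381$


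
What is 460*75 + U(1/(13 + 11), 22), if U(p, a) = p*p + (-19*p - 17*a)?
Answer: 19656121/576 ≈ 34125.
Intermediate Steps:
U(p, a) = p² - 19*p - 17*a (U(p, a) = p² + (-19*p - 17*a) = p² - 19*p - 17*a)
460*75 + U(1/(13 + 11), 22) = 460*75 + ((1/(13 + 11))² - 19/(13 + 11) - 17*22) = 34500 + ((1/24)² - 19/24 - 374) = 34500 + ((1/24)² - 19*1/24 - 374) = 34500 + (1/576 - 19/24 - 374) = 34500 - 215879/576 = 19656121/576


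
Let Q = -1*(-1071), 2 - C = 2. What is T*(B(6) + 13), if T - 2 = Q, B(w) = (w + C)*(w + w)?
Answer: 91205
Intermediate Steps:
C = 0 (C = 2 - 1*2 = 2 - 2 = 0)
B(w) = 2*w² (B(w) = (w + 0)*(w + w) = w*(2*w) = 2*w²)
Q = 1071
T = 1073 (T = 2 + 1071 = 1073)
T*(B(6) + 13) = 1073*(2*6² + 13) = 1073*(2*36 + 13) = 1073*(72 + 13) = 1073*85 = 91205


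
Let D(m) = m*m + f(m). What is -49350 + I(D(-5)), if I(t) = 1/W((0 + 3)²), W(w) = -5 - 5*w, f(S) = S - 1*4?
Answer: -2467501/50 ≈ -49350.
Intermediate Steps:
f(S) = -4 + S (f(S) = S - 4 = -4 + S)
D(m) = -4 + m + m² (D(m) = m*m + (-4 + m) = m² + (-4 + m) = -4 + m + m²)
I(t) = -1/50 (I(t) = 1/(-5 - 5*(0 + 3)²) = 1/(-5 - 5*3²) = 1/(-5 - 5*9) = 1/(-5 - 45) = 1/(-50) = -1/50)
-49350 + I(D(-5)) = -49350 - 1/50 = -2467501/50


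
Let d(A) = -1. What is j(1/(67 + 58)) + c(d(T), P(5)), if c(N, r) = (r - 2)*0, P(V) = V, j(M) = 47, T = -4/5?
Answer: 47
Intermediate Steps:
T = -4/5 ≈ -0.80000
c(N, r) = 0 (c(N, r) = (-2 + r)*0 = 0)
j(1/(67 + 58)) + c(d(T), P(5)) = 47 + 0 = 47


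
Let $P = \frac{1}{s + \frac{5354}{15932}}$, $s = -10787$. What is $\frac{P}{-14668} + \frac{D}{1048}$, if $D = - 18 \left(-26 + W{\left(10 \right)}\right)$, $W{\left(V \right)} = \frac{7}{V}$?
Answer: $\frac{143493223976659}{330217164120040} \approx 0.43454$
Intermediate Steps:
$P = - \frac{7966}{85926565}$ ($P = \frac{1}{-10787 + \frac{5354}{15932}} = \frac{1}{-10787 + 5354 \cdot \frac{1}{15932}} = \frac{1}{-10787 + \frac{2677}{7966}} = \frac{1}{- \frac{85926565}{7966}} = - \frac{7966}{85926565} \approx -9.2707 \cdot 10^{-5}$)
$D = \frac{2277}{5}$ ($D = - 18 \left(-26 + \frac{7}{10}\right) = \left(-18\right) \left(- \frac{253}{10}\right) = \frac{2277}{5} \approx 455.4$)
$\frac{P}{-14668} + \frac{D}{1048} = - \frac{7966}{85926565 \left(-14668\right)} + \frac{2277}{5 \cdot 1048} = \left(- \frac{7966}{85926565}\right) \left(- \frac{1}{14668}\right) + \frac{2277}{5} \cdot \frac{1}{1048} = \frac{3983}{630185427710} + \frac{2277}{5240} = \frac{143493223976659}{330217164120040}$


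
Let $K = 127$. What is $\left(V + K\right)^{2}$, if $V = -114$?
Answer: $169$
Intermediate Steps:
$\left(V + K\right)^{2} = \left(-114 + 127\right)^{2} = 13^{2} = 169$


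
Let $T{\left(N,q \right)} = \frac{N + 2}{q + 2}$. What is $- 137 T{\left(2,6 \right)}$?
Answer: $- \frac{137}{2} \approx -68.5$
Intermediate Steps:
$T{\left(N,q \right)} = \frac{2 + N}{2 + q}$
$- 137 T{\left(2,6 \right)} = - 137 \frac{2 + 2}{2 + 6} = - 137 \cdot \frac{1}{8} \cdot 4 = \left(-137\right) \frac{1}{2} = - \frac{137}{2}$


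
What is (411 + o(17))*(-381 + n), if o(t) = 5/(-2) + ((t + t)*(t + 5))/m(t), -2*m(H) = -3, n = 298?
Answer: -451769/6 ≈ -75295.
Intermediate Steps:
m(H) = 3/2 (m(H) = -½*(-3) = 3/2)
o(t) = -5/2 + 4*t*(5 + t)/3 (o(t) = 5/(-2) + ((t + t)*(t + 5))/(3/2) = 5*(-½) + ((2*t)*(5 + t))*(⅔) = -5/2 + (2*t*(5 + t))*(⅔) = -5/2 + 4*t*(5 + t)/3)
(411 + o(17))*(-381 + n) = (411 + (-5/2 + (4/3)*17² + (20/3)*17))*(-381 + 298) = (411 + (-5/2 + (4/3)*289 + 340/3))*(-83) = (411 + (-5/2 + 1156/3 + 340/3))*(-83) = (411 + 2977/6)*(-83) = (5443/6)*(-83) = -451769/6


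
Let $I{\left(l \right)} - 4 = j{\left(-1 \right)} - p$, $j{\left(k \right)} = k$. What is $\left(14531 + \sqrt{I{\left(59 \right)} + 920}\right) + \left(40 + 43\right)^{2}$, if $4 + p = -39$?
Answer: $21420 + \sqrt{966} \approx 21451.0$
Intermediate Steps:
$p = -43$ ($p = -4 - 39 = -43$)
$I{\left(l \right)} = 46$ ($I{\left(l \right)} = 4 - -42 = 4 + \left(-1 + 43\right) = 4 + 42 = 46$)
$\left(14531 + \sqrt{I{\left(59 \right)} + 920}\right) + \left(40 + 43\right)^{2} = \left(14531 + \sqrt{46 + 920}\right) + \left(40 + 43\right)^{2} = \left(14531 + \sqrt{966}\right) + 83^{2} = \left(14531 + \sqrt{966}\right) + 6889 = 21420 + \sqrt{966}$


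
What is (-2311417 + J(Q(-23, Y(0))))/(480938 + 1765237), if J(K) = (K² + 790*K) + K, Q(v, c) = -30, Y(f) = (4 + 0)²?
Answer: -2334247/2246175 ≈ -1.0392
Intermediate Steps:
Y(f) = 16 (Y(f) = 4² = 16)
J(K) = K² + 791*K
(-2311417 + J(Q(-23, Y(0))))/(480938 + 1765237) = (-2311417 - 30*(791 - 30))/(480938 + 1765237) = (-2311417 - 30*761)/2246175 = (-2311417 - 22830)*(1/2246175) = -2334247*1/2246175 = -2334247/2246175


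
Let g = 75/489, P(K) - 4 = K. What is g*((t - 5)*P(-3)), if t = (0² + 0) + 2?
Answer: -75/163 ≈ -0.46012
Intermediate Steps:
P(K) = 4 + K
t = 2 (t = (0 + 0) + 2 = 0 + 2 = 2)
g = 25/163 (g = 75*(1/489) = 25/163 ≈ 0.15337)
g*((t - 5)*P(-3)) = 25*((2 - 5)*(4 - 3))/163 = 25*(-3*1)/163 = (25/163)*(-3) = -75/163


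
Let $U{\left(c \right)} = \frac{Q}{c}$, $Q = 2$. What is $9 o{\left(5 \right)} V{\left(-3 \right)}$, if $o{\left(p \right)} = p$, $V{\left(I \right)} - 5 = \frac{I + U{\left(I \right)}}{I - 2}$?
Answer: $258$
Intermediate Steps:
$U{\left(c \right)} = \frac{2}{c}$
$V{\left(I \right)} = 5 + \frac{I + \frac{2}{I}}{-2 + I}$ ($V{\left(I \right)} = 5 + \frac{I + \frac{2}{I}}{I - 2} = 5 + \frac{I + \frac{2}{I}}{-2 + I}$)
$9 o{\left(5 \right)} V{\left(-3 \right)} = 9 \cdot 5 \frac{2 \left(1 - 3 \left(-5 + 3 \left(-3\right)\right)\right)}{\left(-3\right) \left(-2 - 3\right)} = 45 \cdot 2 \left(- \frac{1}{3}\right) \frac{1}{-5} \left(1 - 3 \left(-5 - 9\right)\right) = 45 \cdot 2 \left(- \frac{1}{3}\right) \left(- \frac{1}{5}\right) \left(1 - -42\right) = 45 \cdot 2 \left(- \frac{1}{3}\right) \left(- \frac{1}{5}\right) \left(1 + 42\right) = 45 \cdot 2 \left(- \frac{1}{3}\right) \left(- \frac{1}{5}\right) 43 = 45 \cdot \frac{86}{15} = 258$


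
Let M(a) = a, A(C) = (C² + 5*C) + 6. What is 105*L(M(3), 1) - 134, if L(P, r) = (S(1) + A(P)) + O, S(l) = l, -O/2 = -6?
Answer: 4381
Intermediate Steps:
O = 12 (O = -2*(-6) = 12)
A(C) = 6 + C² + 5*C
L(P, r) = 19 + P² + 5*P (L(P, r) = (1 + (6 + P² + 5*P)) + 12 = (7 + P² + 5*P) + 12 = 19 + P² + 5*P)
105*L(M(3), 1) - 134 = 105*(19 + 3² + 5*3) - 134 = 105*(19 + 9 + 15) - 134 = 105*43 - 134 = 4515 - 134 = 4381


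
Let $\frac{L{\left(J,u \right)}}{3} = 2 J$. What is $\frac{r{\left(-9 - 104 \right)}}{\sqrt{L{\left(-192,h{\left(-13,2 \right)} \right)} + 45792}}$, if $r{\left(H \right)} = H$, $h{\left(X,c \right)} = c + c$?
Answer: $- \frac{113 \sqrt{310}}{3720} \approx -0.53483$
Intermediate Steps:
$h{\left(X,c \right)} = 2 c$
$L{\left(J,u \right)} = 6 J$ ($L{\left(J,u \right)} = 3 \cdot 2 J = 6 J$)
$\frac{r{\left(-9 - 104 \right)}}{\sqrt{L{\left(-192,h{\left(-13,2 \right)} \right)} + 45792}} = \frac{-9 - 104}{\sqrt{6 \left(-192\right) + 45792}} = - \frac{113}{\sqrt{-1152 + 45792}} = - \frac{113}{\sqrt{44640}} = - \frac{113}{12 \sqrt{310}} = - 113 \frac{\sqrt{310}}{3720} = - \frac{113 \sqrt{310}}{3720}$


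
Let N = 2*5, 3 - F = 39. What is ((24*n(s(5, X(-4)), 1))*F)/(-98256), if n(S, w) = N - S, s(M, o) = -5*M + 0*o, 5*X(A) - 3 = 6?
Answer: 630/2047 ≈ 0.30777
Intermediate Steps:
F = -36 (F = 3 - 1*39 = 3 - 39 = -36)
X(A) = 9/5 (X(A) = ⅗ + (⅕)*6 = ⅗ + 6/5 = 9/5)
N = 10
s(M, o) = -5*M (s(M, o) = -5*M + 0 = -5*M)
n(S, w) = 10 - S
((24*n(s(5, X(-4)), 1))*F)/(-98256) = ((24*(10 - (-5)*5))*(-36))/(-98256) = ((24*(10 - 1*(-25)))*(-36))*(-1/98256) = ((24*(10 + 25))*(-36))*(-1/98256) = ((24*35)*(-36))*(-1/98256) = (840*(-36))*(-1/98256) = -30240*(-1/98256) = 630/2047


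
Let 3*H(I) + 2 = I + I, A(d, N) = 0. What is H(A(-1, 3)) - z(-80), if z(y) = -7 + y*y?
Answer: -19181/3 ≈ -6393.7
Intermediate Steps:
H(I) = -⅔ + 2*I/3 (H(I) = -⅔ + (I + I)/3 = -⅔ + (2*I)/3 = -⅔ + 2*I/3)
z(y) = -7 + y²
H(A(-1, 3)) - z(-80) = (-⅔ + (⅔)*0) - (-7 + (-80)²) = (-⅔ + 0) - (-7 + 6400) = -⅔ - 1*6393 = -⅔ - 6393 = -19181/3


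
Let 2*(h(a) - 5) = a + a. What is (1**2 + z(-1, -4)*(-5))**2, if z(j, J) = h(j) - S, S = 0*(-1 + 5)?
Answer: 361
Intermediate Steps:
h(a) = 5 + a (h(a) = 5 + (a + a)/2 = 5 + (2*a)/2 = 5 + a)
S = 0 (S = 0*4 = 0)
z(j, J) = 5 + j (z(j, J) = (5 + j) - 1*0 = (5 + j) + 0 = 5 + j)
(1**2 + z(-1, -4)*(-5))**2 = (1**2 + (5 - 1)*(-5))**2 = (1 + 4*(-5))**2 = (1 - 20)**2 = (-19)**2 = 361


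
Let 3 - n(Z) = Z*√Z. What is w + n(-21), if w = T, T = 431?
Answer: 434 + 21*I*√21 ≈ 434.0 + 96.234*I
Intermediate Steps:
n(Z) = 3 - Z^(3/2) (n(Z) = 3 - Z*√Z = 3 - Z^(3/2))
w = 431
w + n(-21) = 431 + (3 - (-21)^(3/2)) = 431 + (3 - (-21)*I*√21) = 431 + (3 + 21*I*√21) = 434 + 21*I*√21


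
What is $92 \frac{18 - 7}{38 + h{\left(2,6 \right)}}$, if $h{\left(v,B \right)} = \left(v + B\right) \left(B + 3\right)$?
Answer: $\frac{46}{5} \approx 9.2$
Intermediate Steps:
$h{\left(v,B \right)} = \left(3 + B\right) \left(B + v\right)$ ($h{\left(v,B \right)} = \left(B + v\right) \left(3 + B\right) = \left(3 + B\right) \left(B + v\right)$)
$92 \frac{18 - 7}{38 + h{\left(2,6 \right)}} = 92 \frac{18 - 7}{38 + \left(6^{2} + 3 \cdot 6 + 3 \cdot 2 + 6 \cdot 2\right)} = 92 \frac{11}{38 + \left(36 + 18 + 6 + 12\right)} = 92 \frac{11}{38 + 72} = 92 \cdot \frac{11}{110} = 92 \cdot 11 \cdot \frac{1}{110} = 92 \cdot \frac{1}{10} = \frac{46}{5}$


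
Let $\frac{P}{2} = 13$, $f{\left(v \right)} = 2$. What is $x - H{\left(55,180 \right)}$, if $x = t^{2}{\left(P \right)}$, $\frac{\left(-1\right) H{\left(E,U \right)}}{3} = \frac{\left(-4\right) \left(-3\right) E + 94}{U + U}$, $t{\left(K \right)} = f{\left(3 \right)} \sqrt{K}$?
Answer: $\frac{6617}{60} \approx 110.28$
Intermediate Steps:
$P = 26$ ($P = 2 \cdot 13 = 26$)
$t{\left(K \right)} = 2 \sqrt{K}$
$H{\left(E,U \right)} = - \frac{3 \left(94 + 12 E\right)}{2 U}$ ($H{\left(E,U \right)} = - 3 \frac{\left(-4\right) \left(-3\right) E + 94}{U + U} = - 3 \frac{12 E + 94}{2 U} = - 3 \left(94 + 12 E\right) \frac{1}{2 U} = - 3 \frac{94 + 12 E}{2 U} = - \frac{3 \left(94 + 12 E\right)}{2 U}$)
$x = 104$ ($x = \left(2 \sqrt{26}\right)^{2} = 104$)
$x - H{\left(55,180 \right)} = 104 - \frac{3 \left(-47 - 330\right)}{180} = 104 - 3 \cdot \frac{1}{180} \left(-47 - 330\right) = 104 - 3 \cdot \frac{1}{180} \left(-377\right) = 104 - - \frac{377}{60} = 104 + \frac{377}{60} = \frac{6617}{60}$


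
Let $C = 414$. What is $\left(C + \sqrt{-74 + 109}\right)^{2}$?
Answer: $\left(414 + \sqrt{35}\right)^{2} \approx 1.7633 \cdot 10^{5}$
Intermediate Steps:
$\left(C + \sqrt{-74 + 109}\right)^{2} = \left(414 + \sqrt{-74 + 109}\right)^{2} = \left(414 + \sqrt{35}\right)^{2}$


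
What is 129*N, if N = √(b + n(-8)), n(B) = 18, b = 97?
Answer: 129*√115 ≈ 1383.4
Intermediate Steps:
N = √115 (N = √(97 + 18) = √115 ≈ 10.724)
129*N = 129*√115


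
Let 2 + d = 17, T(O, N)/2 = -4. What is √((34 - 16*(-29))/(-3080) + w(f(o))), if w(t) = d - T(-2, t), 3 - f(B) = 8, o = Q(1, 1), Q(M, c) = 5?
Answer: √13540835/770 ≈ 4.7789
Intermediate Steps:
T(O, N) = -8 (T(O, N) = 2*(-4) = -8)
o = 5
d = 15 (d = -2 + 17 = 15)
f(B) = -5 (f(B) = 3 - 1*8 = 3 - 8 = -5)
w(t) = 23 (w(t) = 15 - 1*(-8) = 15 + 8 = 23)
√((34 - 16*(-29))/(-3080) + w(f(o))) = √((34 - 16*(-29))/(-3080) + 23) = √((34 + 464)*(-1/3080) + 23) = √(498*(-1/3080) + 23) = √(-249/1540 + 23) = √(35171/1540) = √13540835/770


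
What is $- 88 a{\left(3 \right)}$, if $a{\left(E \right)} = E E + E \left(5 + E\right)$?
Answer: $-2904$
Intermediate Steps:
$a{\left(E \right)} = E^{2} + E \left(5 + E\right)$
$- 88 a{\left(3 \right)} = - 88 \cdot 3 \left(5 + 2 \cdot 3\right) = - 88 \cdot 3 \left(5 + 6\right) = - 88 \cdot 3 \cdot 11 = \left(-88\right) 33 = -2904$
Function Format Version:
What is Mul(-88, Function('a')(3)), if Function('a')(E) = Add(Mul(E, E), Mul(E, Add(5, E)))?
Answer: -2904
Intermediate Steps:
Function('a')(E) = Add(Pow(E, 2), Mul(E, Add(5, E)))
Mul(-88, Function('a')(3)) = Mul(-88, Mul(3, Add(5, Mul(2, 3)))) = Mul(-88, Mul(3, Add(5, 6))) = Mul(-88, Mul(3, 11)) = Mul(-88, 33) = -2904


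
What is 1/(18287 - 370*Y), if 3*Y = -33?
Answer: 1/22357 ≈ 4.4729e-5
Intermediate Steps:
Y = -11 (Y = (⅓)*(-33) = -11)
1/(18287 - 370*Y) = 1/(18287 - 370*(-11)) = 1/(18287 + 4070) = 1/22357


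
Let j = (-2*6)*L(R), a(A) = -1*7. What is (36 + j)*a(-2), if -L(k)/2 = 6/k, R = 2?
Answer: -756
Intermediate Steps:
L(k) = -12/k
a(A) = -7
j = 72 (j = (-2*6)*(-12/2) = -(-144)/2 = -12*(-6) = 72)
(36 + j)*a(-2) = (36 + 72)*(-7) = 108*(-7) = -756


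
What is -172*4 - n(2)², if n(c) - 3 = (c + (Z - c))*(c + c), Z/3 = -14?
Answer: -27913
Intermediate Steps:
Z = -42 (Z = 3*(-14) = -42)
n(c) = 3 - 84*c (n(c) = 3 + (c + (-42 - c))*(c + c) = 3 - 84*c)
-172*4 - n(2)² = -172*4 - (3 - 84*2)² = -688 - (3 - 168)² = -688 - 1*(-165)² = -688 - 1*27225 = -688 - 27225 = -27913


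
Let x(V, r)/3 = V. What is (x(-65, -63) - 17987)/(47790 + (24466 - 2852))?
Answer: -9091/34702 ≈ -0.26197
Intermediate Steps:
x(V, r) = 3*V
(x(-65, -63) - 17987)/(47790 + (24466 - 2852)) = (3*(-65) - 17987)/(47790 + (24466 - 2852)) = (-195 - 17987)/(47790 + 21614) = -18182/69404 = -18182*1/69404 = -9091/34702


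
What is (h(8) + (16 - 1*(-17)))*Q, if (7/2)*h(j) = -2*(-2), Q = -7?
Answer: -239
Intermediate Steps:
h(j) = 8/7 (h(j) = 2*(-2*(-2))/7 = (2/7)*4 = 8/7)
(h(8) + (16 - 1*(-17)))*Q = (8/7 + (16 - 1*(-17)))*(-7) = (8/7 + (16 + 17))*(-7) = (8/7 + 33)*(-7) = (239/7)*(-7) = -239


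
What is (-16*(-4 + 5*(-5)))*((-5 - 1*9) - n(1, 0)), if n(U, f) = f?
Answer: -6496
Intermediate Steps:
(-16*(-4 + 5*(-5)))*((-5 - 1*9) - n(1, 0)) = (-16*(-4 + 5*(-5)))*((-5 - 1*9) - 1*0) = (-16*(-4 - 25))*((-5 - 9) + 0) = (-16*(-29))*(-14 + 0) = 464*(-14) = -6496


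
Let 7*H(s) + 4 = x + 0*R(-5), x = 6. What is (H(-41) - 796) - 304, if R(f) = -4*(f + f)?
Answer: -7698/7 ≈ -1099.7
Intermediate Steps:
R(f) = -8*f
H(s) = 2/7 (H(s) = -4/7 + (6 + 0*(-8*(-5)))/7 = -4/7 + (6 + 0*40)/7 = -4/7 + (6 + 0)/7 = -4/7 + (⅐)*6 = -4/7 + 6/7 = 2/7)
(H(-41) - 796) - 304 = (2/7 - 796) - 304 = -5570/7 - 304 = -7698/7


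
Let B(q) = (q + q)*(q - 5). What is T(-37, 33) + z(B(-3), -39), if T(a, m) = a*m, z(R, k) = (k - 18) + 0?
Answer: -1278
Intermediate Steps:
B(q) = 2*q*(-5 + q) (B(q) = (2*q)*(-5 + q) = 2*q*(-5 + q))
z(R, k) = -18 + k (z(R, k) = (-18 + k) + 0 = -18 + k)
T(-37, 33) + z(B(-3), -39) = -37*33 + (-18 - 39) = -1221 - 57 = -1278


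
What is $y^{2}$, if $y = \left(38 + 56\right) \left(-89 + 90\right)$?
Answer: $8836$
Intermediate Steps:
$y = 94$ ($y = 94 \cdot 1 = 94$)
$y^{2} = 94^{2} = 8836$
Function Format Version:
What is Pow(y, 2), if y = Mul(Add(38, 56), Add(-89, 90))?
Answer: 8836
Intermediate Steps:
y = 94 (y = Mul(94, 1) = 94)
Pow(y, 2) = Pow(94, 2) = 8836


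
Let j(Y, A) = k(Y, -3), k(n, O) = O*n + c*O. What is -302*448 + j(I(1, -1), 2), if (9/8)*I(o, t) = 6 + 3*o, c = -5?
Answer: -135305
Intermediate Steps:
I(o, t) = 16/3 + 8*o/3 (I(o, t) = 8*(6 + 3*o)/9 = 16/3 + 8*o/3)
k(n, O) = -5*O + O*n (k(n, O) = O*n - 5*O = -5*O + O*n)
j(Y, A) = 15 - 3*Y (j(Y, A) = -3*(-5 + Y) = 15 - 3*Y)
-302*448 + j(I(1, -1), 2) = -302*448 + (15 - 3*(16/3 + (8/3)*1)) = -135296 + (15 - 3*(16/3 + 8/3)) = -135296 + (15 - 3*8) = -135296 + (15 - 24) = -135296 - 9 = -135305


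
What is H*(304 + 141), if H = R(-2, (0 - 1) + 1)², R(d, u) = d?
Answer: 1780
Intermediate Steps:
H = 4 (H = (-2)² = 4)
H*(304 + 141) = 4*(304 + 141) = 4*445 = 1780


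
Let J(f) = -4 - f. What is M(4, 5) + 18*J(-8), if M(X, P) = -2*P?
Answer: 62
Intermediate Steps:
M(4, 5) + 18*J(-8) = -2*5 + 18*(-4 - 1*(-8)) = -10 + 18*(-4 + 8) = -10 + 18*4 = -10 + 72 = 62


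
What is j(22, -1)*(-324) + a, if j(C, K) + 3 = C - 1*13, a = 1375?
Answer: -569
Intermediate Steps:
j(C, K) = -16 + C (j(C, K) = -3 + (C - 1*13) = -3 + (C - 13) = -3 + (-13 + C) = -16 + C)
j(22, -1)*(-324) + a = (-16 + 22)*(-324) + 1375 = 6*(-324) + 1375 = -1944 + 1375 = -569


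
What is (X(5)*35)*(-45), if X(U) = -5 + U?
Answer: 0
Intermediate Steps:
(X(5)*35)*(-45) = ((-5 + 5)*35)*(-45) = (0*35)*(-45) = 0*(-45) = 0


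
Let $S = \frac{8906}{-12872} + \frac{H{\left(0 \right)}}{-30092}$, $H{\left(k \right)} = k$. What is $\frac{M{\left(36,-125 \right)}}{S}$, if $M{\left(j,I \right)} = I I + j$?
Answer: $- \frac{100794196}{4453} \approx -22635.0$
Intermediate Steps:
$M{\left(j,I \right)} = j + I^{2}$ ($M{\left(j,I \right)} = I^{2} + j = j + I^{2}$)
$S = - \frac{4453}{6436}$ ($S = \frac{8906}{-12872} + \frac{0}{-30092} = 8906 \left(- \frac{1}{12872}\right) + 0 \left(- \frac{1}{30092}\right) = - \frac{4453}{6436} + 0 = - \frac{4453}{6436} \approx -0.69189$)
$\frac{M{\left(36,-125 \right)}}{S} = \frac{36 + \left(-125\right)^{2}}{- \frac{4453}{6436}} = \left(36 + 15625\right) \left(- \frac{6436}{4453}\right) = 15661 \left(- \frac{6436}{4453}\right) = - \frac{100794196}{4453}$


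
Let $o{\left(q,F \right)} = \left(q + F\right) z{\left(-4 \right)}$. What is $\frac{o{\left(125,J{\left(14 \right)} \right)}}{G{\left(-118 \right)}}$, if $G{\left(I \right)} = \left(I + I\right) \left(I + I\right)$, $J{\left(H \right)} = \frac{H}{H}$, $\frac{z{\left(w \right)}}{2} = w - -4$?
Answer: $0$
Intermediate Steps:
$z{\left(w \right)} = 8 + 2 w$ ($z{\left(w \right)} = 2 \left(w - -4\right) = 2 \left(w + 4\right) = 2 \left(4 + w\right) = 8 + 2 w$)
$J{\left(H \right)} = 1$
$G{\left(I \right)} = 4 I^{2}$ ($G{\left(I \right)} = 2 I 2 I = 4 I^{2}$)
$o{\left(q,F \right)} = 0$ ($o{\left(q,F \right)} = \left(q + F\right) \left(8 + 2 \left(-4\right)\right) = \left(F + q\right) \left(8 - 8\right) = \left(F + q\right) 0 = 0$)
$\frac{o{\left(125,J{\left(14 \right)} \right)}}{G{\left(-118 \right)}} = \frac{0}{4 \left(-118\right)^{2}} = \frac{0}{4 \cdot 13924} = \frac{0}{55696} = 0 \cdot \frac{1}{55696} = 0$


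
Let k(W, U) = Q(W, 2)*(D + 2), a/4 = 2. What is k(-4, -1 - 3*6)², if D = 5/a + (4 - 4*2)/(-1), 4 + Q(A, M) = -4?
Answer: 2809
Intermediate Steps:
a = 8 (a = 4*2 = 8)
Q(A, M) = -8 (Q(A, M) = -4 - 4 = -8)
D = 37/8 (D = 5/8 + (4 - 4*2)/(-1) = 5*(⅛) + (4 - 8)*(-1) = 5/8 - 4*(-1) = 5/8 + 4 = 37/8 ≈ 4.6250)
k(W, U) = -53 (k(W, U) = -8*(37/8 + 2) = -8*53/8 = -53)
k(-4, -1 - 3*6)² = (-53)² = 2809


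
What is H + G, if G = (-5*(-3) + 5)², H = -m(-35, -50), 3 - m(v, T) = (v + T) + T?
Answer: 262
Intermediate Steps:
m(v, T) = 3 - v - 2*T (m(v, T) = 3 - ((v + T) + T) = 3 - ((T + v) + T) = 3 - (v + 2*T) = 3 + (-v - 2*T) = 3 - v - 2*T)
H = -138 (H = -(3 - 1*(-35) - 2*(-50)) = -(3 + 35 + 100) = -1*138 = -138)
G = 400 (G = (15 + 5)² = 20² = 400)
H + G = -138 + 400 = 262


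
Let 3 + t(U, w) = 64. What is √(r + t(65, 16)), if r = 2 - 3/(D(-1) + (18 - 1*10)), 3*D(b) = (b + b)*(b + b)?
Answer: 3*√1365/14 ≈ 7.9170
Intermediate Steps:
t(U, w) = 61 (t(U, w) = -3 + 64 = 61)
D(b) = 4*b²/3 (D(b) = ((b + b)*(b + b))/3 = ((2*b)*(2*b))/3 = (4*b²)/3 = 4*b²/3)
r = 47/28 (r = 2 - 3/((4/3)*(-1)² + (18 - 1*10)) = 2 - 3/((4/3)*1 + (18 - 10)) = 2 - 3/(4/3 + 8) = 2 - 3/28/3 = 2 - 3*3/28 = 2 - 9/28 = 47/28 ≈ 1.6786)
√(r + t(65, 16)) = √(47/28 + 61) = √(1755/28) = 3*√1365/14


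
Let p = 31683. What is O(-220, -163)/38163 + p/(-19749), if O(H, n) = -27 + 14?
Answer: -403125022/251227029 ≈ -1.6046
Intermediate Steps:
O(H, n) = -13
O(-220, -163)/38163 + p/(-19749) = -13/38163 + 31683/(-19749) = -13*1/38163 + 31683*(-1/19749) = -13/38163 - 10561/6583 = -403125022/251227029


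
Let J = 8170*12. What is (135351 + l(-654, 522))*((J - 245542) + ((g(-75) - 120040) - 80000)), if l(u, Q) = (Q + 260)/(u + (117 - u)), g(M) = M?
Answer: -5505157938833/117 ≈ -4.7053e+10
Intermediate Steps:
J = 98040
l(u, Q) = 20/9 + Q/117 (l(u, Q) = (260 + Q)/117 = (260 + Q)*(1/117) = 20/9 + Q/117)
(135351 + l(-654, 522))*((J - 245542) + ((g(-75) - 120040) - 80000)) = (135351 + (20/9 + (1/117)*522))*((98040 - 245542) + ((-75 - 120040) - 80000)) = (135351 + (20/9 + 58/13))*(-147502 + (-120115 - 80000)) = (135351 + 782/117)*(-147502 - 200115) = (15836849/117)*(-347617) = -5505157938833/117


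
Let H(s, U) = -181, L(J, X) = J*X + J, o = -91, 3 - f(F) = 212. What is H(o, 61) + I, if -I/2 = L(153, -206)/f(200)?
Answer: -100559/209 ≈ -481.14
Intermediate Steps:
f(F) = -209 (f(F) = 3 - 1*212 = 3 - 212 = -209)
L(J, X) = J + J*X
I = -62730/209 (I = -2*153*(1 - 206)/(-209) = -2*153*(-205)*(-1)/209 = -(-62730)*(-1)/209 = -2*31365/209 = -62730/209 ≈ -300.14)
H(o, 61) + I = -181 - 62730/209 = -100559/209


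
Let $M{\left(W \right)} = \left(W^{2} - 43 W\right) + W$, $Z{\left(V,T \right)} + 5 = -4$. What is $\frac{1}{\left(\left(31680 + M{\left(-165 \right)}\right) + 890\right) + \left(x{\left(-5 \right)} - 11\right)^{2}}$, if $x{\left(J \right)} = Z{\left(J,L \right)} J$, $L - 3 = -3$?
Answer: $\frac{1}{67881} \approx 1.4732 \cdot 10^{-5}$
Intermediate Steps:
$L = 0$ ($L = 3 - 3 = 0$)
$Z{\left(V,T \right)} = -9$ ($Z{\left(V,T \right)} = -5 - 4 = -9$)
$x{\left(J \right)} = - 9 J$
$M{\left(W \right)} = W^{2} - 42 W$
$\frac{1}{\left(\left(31680 + M{\left(-165 \right)}\right) + 890\right) + \left(x{\left(-5 \right)} - 11\right)^{2}} = \frac{1}{\left(\left(31680 - 165 \left(-42 - 165\right)\right) + 890\right) + \left(\left(-9\right) \left(-5\right) - 11\right)^{2}} = \frac{1}{\left(\left(31680 - -34155\right) + 890\right) + \left(45 - 11\right)^{2}} = \frac{1}{\left(\left(31680 + 34155\right) + 890\right) + 34^{2}} = \frac{1}{\left(65835 + 890\right) + 1156} = \frac{1}{66725 + 1156} = \frac{1}{67881}$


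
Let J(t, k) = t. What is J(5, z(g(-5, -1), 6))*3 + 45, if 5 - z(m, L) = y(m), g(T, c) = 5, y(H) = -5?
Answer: 60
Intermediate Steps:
z(m, L) = 10 (z(m, L) = 5 - 1*(-5) = 5 + 5 = 10)
J(5, z(g(-5, -1), 6))*3 + 45 = 5*3 + 45 = 15 + 45 = 60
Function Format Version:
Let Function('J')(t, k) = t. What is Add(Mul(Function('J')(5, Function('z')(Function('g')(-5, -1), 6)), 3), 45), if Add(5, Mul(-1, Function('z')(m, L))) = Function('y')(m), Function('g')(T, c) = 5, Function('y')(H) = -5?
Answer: 60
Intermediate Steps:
Function('z')(m, L) = 10 (Function('z')(m, L) = Add(5, Mul(-1, -5)) = Add(5, 5) = 10)
Add(Mul(Function('J')(5, Function('z')(Function('g')(-5, -1), 6)), 3), 45) = Add(Mul(5, 3), 45) = Add(15, 45) = 60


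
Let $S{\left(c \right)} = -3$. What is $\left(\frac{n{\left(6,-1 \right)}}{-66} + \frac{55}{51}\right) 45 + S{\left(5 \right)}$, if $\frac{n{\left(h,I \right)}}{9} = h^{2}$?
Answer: $- \frac{32796}{187} \approx -175.38$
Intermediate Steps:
$n{\left(h,I \right)} = 9 h^{2}$
$\left(\frac{n{\left(6,-1 \right)}}{-66} + \frac{55}{51}\right) 45 + S{\left(5 \right)} = \left(\frac{9 \cdot 6^{2}}{-66} + \frac{55}{51}\right) 45 - 3 = \left(9 \cdot 36 \left(- \frac{1}{66}\right) + 55 \cdot \frac{1}{51}\right) 45 - 3 = \left(324 \left(- \frac{1}{66}\right) + \frac{55}{51}\right) 45 - 3 = \left(- \frac{54}{11} + \frac{55}{51}\right) 45 - 3 = \left(- \frac{2149}{561}\right) 45 - 3 = - \frac{32235}{187} - 3 = - \frac{32796}{187}$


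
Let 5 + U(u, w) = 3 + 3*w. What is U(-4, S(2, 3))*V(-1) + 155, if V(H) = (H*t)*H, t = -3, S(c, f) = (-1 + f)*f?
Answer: 107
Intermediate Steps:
S(c, f) = f*(-1 + f)
V(H) = -3*H² (V(H) = (H*(-3))*H = (-3*H)*H = -3*H²)
U(u, w) = -2 + 3*w (U(u, w) = -5 + (3 + 3*w) = -2 + 3*w)
U(-4, S(2, 3))*V(-1) + 155 = (-2 + 3*(3*(-1 + 3)))*(-3*(-1)²) + 155 = (-2 + 3*(3*2))*(-3*1) + 155 = (-2 + 3*6)*(-3) + 155 = (-2 + 18)*(-3) + 155 = 16*(-3) + 155 = -48 + 155 = 107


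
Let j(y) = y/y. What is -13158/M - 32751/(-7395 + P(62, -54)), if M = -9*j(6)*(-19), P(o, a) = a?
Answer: -3422723/47177 ≈ -72.551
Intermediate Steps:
j(y) = 1
M = 171 (M = -9*1*(-19) = -9*(-19) = 171)
-13158/M - 32751/(-7395 + P(62, -54)) = -13158/171 - 32751/(-7395 - 54) = -13158*1/171 - 32751/(-7449) = -1462/19 - 32751*(-1/7449) = -1462/19 + 10917/2483 = -3422723/47177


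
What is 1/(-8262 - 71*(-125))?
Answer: 1/613 ≈ 0.0016313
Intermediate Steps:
1/(-8262 - 71*(-125)) = 1/(-8262 + 8875) = 1/613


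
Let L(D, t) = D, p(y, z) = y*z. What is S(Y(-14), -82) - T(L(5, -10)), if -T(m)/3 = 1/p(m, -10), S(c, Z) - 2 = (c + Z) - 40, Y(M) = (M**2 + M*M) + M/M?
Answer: 13647/50 ≈ 272.94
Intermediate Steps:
Y(M) = 1 + 2*M**2 (Y(M) = (M**2 + M**2) + 1 = 2*M**2 + 1 = 1 + 2*M**2)
S(c, Z) = -38 + Z + c (S(c, Z) = 2 + ((c + Z) - 40) = 2 + ((Z + c) - 40) = 2 + (-40 + Z + c) = -38 + Z + c)
T(m) = 3/(10*m) (T(m) = -3*(-1/(10*m)) = -(-3)/(10*m) = 3/(10*m))
S(Y(-14), -82) - T(L(5, -10)) = (-38 - 82 + (1 + 2*(-14)**2)) - 3/(10*5) = (-38 - 82 + (1 + 2*196)) - 3/(10*5) = (-38 - 82 + (1 + 392)) - 1*3/50 = (-38 - 82 + 393) - 3/50 = 273 - 3/50 = 13647/50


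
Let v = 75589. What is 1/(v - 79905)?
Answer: -1/4316 ≈ -0.00023170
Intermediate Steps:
1/(v - 79905) = 1/(75589 - 79905) = 1/(-4316) = -1/4316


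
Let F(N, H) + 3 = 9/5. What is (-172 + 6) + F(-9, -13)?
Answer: -836/5 ≈ -167.20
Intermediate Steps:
F(N, H) = -6/5 (F(N, H) = -3 + 9/5 = -6/5)
(-172 + 6) + F(-9, -13) = (-172 + 6) - 6/5 = -166 - 6/5 = -836/5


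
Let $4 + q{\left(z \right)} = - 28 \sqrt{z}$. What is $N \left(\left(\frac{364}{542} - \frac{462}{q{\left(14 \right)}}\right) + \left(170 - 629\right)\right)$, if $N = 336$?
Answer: $- \frac{28598000088}{185635} + \frac{271656 \sqrt{14}}{685} \approx -1.5257 \cdot 10^{5}$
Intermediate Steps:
$q{\left(z \right)} = -4 - 28 \sqrt{z}$
$N \left(\left(\frac{364}{542} - \frac{462}{q{\left(14 \right)}}\right) + \left(170 - 629\right)\right) = 336 \left(\left(\frac{364}{542} - \frac{462}{-4 - 28 \sqrt{14}}\right) + \left(170 - 629\right)\right) = 336 \left(\left(364 \cdot \frac{1}{542} - \frac{462}{-4 - 28 \sqrt{14}}\right) - 459\right) = 336 \left(\left(\frac{182}{271} - \frac{462}{-4 - 28 \sqrt{14}}\right) - 459\right) = 336 \left(- \frac{124207}{271} - \frac{462}{-4 - 28 \sqrt{14}}\right) = - \frac{41733552}{271} - \frac{155232}{-4 - 28 \sqrt{14}}$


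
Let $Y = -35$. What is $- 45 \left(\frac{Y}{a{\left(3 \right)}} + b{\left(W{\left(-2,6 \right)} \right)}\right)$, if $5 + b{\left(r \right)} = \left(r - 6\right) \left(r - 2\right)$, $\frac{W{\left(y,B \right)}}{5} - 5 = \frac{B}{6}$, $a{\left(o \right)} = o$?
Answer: $-29490$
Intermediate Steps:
$W{\left(y,B \right)} = 25 + \frac{5 B}{6}$ ($W{\left(y,B \right)} = 25 + 5 \frac{B}{6} = 25 + \frac{5 B}{6}$)
$b{\left(r \right)} = -5 + \left(-6 + r\right) \left(-2 + r\right)$ ($b{\left(r \right)} = -5 + \left(r - 6\right) \left(r - 2\right) = -5 + \left(-6 + r\right) \left(-2 + r\right)$)
$- 45 \left(\frac{Y}{a{\left(3 \right)}} + b{\left(W{\left(-2,6 \right)} \right)}\right) = - 45 \left(- \frac{35}{3} + \left(7 + \left(25 + \frac{5}{6} \cdot 6\right)^{2} - 8 \left(25 + \frac{5}{6} \cdot 6\right)\right)\right) = - 45 \left(\left(-35\right) \frac{1}{3} + \left(7 + \left(25 + 5\right)^{2} - 8 \left(25 + 5\right)\right)\right) = - 45 \left(- \frac{35}{3} + \left(7 + 30^{2} - 240\right)\right) = - 45 \left(- \frac{35}{3} + \left(7 + 900 - 240\right)\right) = - 45 \left(- \frac{35}{3} + 667\right) = \left(-45\right) \frac{1966}{3} = -29490$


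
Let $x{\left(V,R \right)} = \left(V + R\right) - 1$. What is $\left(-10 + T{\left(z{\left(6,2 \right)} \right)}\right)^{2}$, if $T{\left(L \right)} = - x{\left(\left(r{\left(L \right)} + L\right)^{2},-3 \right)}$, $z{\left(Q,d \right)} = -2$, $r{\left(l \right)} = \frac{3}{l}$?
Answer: $\frac{5329}{16} \approx 333.06$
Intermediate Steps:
$x{\left(V,R \right)} = -1 + R + V$ ($x{\left(V,R \right)} = \left(R + V\right) - 1 = -1 + R + V$)
$T{\left(L \right)} = 4 - \left(L + \frac{3}{L}\right)^{2}$ ($T{\left(L \right)} = - (-1 - 3 + \left(\frac{3}{L} + L\right)^{2}) = - (-1 - 3 + \left(L + \frac{3}{L}\right)^{2}) = - (-4 + \left(L + \frac{3}{L}\right)^{2}) = 4 - \left(L + \frac{3}{L}\right)^{2}$)
$\left(-10 + T{\left(z{\left(6,2 \right)} \right)}\right)^{2} = \left(-10 + \left(4 - \frac{\left(3 + \left(-2\right)^{2}\right)^{2}}{4}\right)\right)^{2} = \left(-10 + \left(4 - \frac{\left(3 + 4\right)^{2}}{4}\right)\right)^{2} = \left(-10 + \left(4 - \frac{7^{2}}{4}\right)\right)^{2} = \left(-10 + \left(4 - \frac{1}{4} \cdot 49\right)\right)^{2} = \left(-10 + \left(4 - \frac{49}{4}\right)\right)^{2} = \left(-10 - \frac{33}{4}\right)^{2} = \left(- \frac{73}{4}\right)^{2} = \frac{5329}{16}$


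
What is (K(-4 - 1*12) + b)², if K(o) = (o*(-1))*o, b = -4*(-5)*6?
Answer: 18496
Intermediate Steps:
b = 120 (b = 20*6 = 120)
K(o) = -o² (K(o) = (-o)*o = -o²)
(K(-4 - 1*12) + b)² = (-(-4 - 1*12)² + 120)² = (-(-4 - 12)² + 120)² = (-1*(-16)² + 120)² = (-1*256 + 120)² = (-256 + 120)² = (-136)² = 18496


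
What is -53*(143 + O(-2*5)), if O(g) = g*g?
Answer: -12879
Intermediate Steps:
O(g) = g**2
-53*(143 + O(-2*5)) = -53*(143 + (-2*5)**2) = -53*(143 + (-10)**2) = -53*(143 + 100) = -53*243 = -12879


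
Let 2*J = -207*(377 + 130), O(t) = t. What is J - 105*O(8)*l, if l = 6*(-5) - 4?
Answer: -47829/2 ≈ -23915.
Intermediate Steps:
l = -34 (l = -30 - 4 = -34)
J = -104949/2 (J = (-207*(377 + 130))/2 = (-207*507)/2 = (1/2)*(-104949) = -104949/2 ≈ -52475.)
J - 105*O(8)*l = -104949/2 - 105*8*(-34) = -104949/2 - 840*(-34) = -104949/2 - 1*(-28560) = -104949/2 + 28560 = -47829/2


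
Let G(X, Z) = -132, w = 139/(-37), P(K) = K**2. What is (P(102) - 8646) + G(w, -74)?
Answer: 1626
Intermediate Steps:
w = -139/37 (w = 139*(-1/37) = -139/37 ≈ -3.7568)
(P(102) - 8646) + G(w, -74) = (102**2 - 8646) - 132 = (10404 - 8646) - 132 = 1758 - 132 = 1626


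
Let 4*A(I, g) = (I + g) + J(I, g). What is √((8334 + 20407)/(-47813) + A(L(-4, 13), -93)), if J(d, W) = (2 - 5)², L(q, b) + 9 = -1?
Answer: 9*I*√2720846578/95626 ≈ 4.9093*I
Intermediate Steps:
L(q, b) = -10 (L(q, b) = -9 - 1 = -10)
J(d, W) = 9 (J(d, W) = (-3)² = 9)
A(I, g) = 9/4 + I/4 + g/4 (A(I, g) = ((I + g) + 9)/4 = (9 + I + g)/4 = 9/4 + I/4 + g/4)
√((8334 + 20407)/(-47813) + A(L(-4, 13), -93)) = √((8334 + 20407)/(-47813) + (9/4 + (¼)*(-10) + (¼)*(-93))) = √(28741*(-1/47813) + (9/4 - 5/2 - 93/4)) = √(-28741/47813 - 47/2) = √(-2304693/95626) = 9*I*√2720846578/95626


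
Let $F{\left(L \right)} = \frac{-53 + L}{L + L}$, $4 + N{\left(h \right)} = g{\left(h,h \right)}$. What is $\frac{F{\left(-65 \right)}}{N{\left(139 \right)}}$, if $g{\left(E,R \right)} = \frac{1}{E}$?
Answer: $- \frac{8201}{36075} \approx -0.22733$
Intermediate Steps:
$N{\left(h \right)} = -4 + \frac{1}{h}$
$F{\left(L \right)} = \frac{-53 + L}{2 L}$
$\frac{F{\left(-65 \right)}}{N{\left(139 \right)}} = \frac{\frac{1}{2} \frac{1}{-65} \left(-53 - 65\right)}{-4 + \frac{1}{139}} = \frac{\frac{1}{2} \left(- \frac{1}{65}\right) \left(-118\right)}{-4 + \frac{1}{139}} = \frac{59}{65 \left(- \frac{555}{139}\right)} = \frac{59}{65} \left(- \frac{139}{555}\right) = - \frac{8201}{36075}$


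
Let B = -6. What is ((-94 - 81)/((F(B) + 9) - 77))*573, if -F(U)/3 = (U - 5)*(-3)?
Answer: 100275/167 ≈ 600.45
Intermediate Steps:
F(U) = -45 + 9*U (F(U) = -3*(U - 5)*(-3) = -3*(-5 + U)*(-3) = -3*(15 - 3*U) = -45 + 9*U)
((-94 - 81)/((F(B) + 9) - 77))*573 = ((-94 - 81)/(((-45 + 9*(-6)) + 9) - 77))*573 = -175/(((-45 - 54) + 9) - 77)*573 = -175/((-99 + 9) - 77)*573 = -175/(-90 - 77)*573 = -175/(-167)*573 = -175*(-1/167)*573 = (175/167)*573 = 100275/167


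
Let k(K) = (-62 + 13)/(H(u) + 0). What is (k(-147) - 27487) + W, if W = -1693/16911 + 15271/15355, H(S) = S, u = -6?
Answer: -14270305142123/519336810 ≈ -27478.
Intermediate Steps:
k(K) = 49/6 (k(K) = (-62 + 13)/(-6 + 0) = -49/(-6) = -49*(-⅙) = 49/6)
W = 232251866/259668405 (W = -1693*1/16911 + 15271*(1/15355) = -1693/16911 + 15271/15355 = 232251866/259668405 ≈ 0.89442)
(k(-147) - 27487) + W = (49/6 - 27487) + 232251866/259668405 = -164873/6 + 232251866/259668405 = -14270305142123/519336810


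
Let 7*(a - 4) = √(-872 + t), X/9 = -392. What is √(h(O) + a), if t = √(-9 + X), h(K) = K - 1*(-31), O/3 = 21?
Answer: √(4802 + 7*√(-872 + 3*I*√393))/7 ≈ 9.909 + 0.21299*I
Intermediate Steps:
O = 63 (O = 3*21 = 63)
X = -3528 (X = 9*(-392) = -3528)
h(K) = 31 + K (h(K) = K + 31 = 31 + K)
t = 3*I*√393 (t = √(-9 - 3528) = √(-3537) = 3*I*√393 ≈ 59.473*I)
a = 4 + √(-872 + 3*I*√393)/7 ≈ 4.1438 + 4.221*I
√(h(O) + a) = √((31 + 63) + (4 + √(-872 + 3*I*√393)/7)) = √(94 + (4 + √(-872 + 3*I*√393)/7)) = √(98 + √(-872 + 3*I*√393)/7)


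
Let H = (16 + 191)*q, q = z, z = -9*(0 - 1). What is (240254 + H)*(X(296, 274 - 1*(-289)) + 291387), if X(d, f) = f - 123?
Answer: 70656277759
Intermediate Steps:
z = 9 (z = -9*(-1) = 9)
q = 9
X(d, f) = -123 + f
H = 1863 (H = (16 + 191)*9 = 207*9 = 1863)
(240254 + H)*(X(296, 274 - 1*(-289)) + 291387) = (240254 + 1863)*((-123 + (274 - 1*(-289))) + 291387) = 242117*((-123 + (274 + 289)) + 291387) = 242117*((-123 + 563) + 291387) = 242117*(440 + 291387) = 242117*291827 = 70656277759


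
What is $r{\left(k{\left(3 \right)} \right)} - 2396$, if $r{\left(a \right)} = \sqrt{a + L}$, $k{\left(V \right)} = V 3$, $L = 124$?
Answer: $-2396 + \sqrt{133} \approx -2384.5$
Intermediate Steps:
$k{\left(V \right)} = 3 V$
$r{\left(a \right)} = \sqrt{124 + a}$ ($r{\left(a \right)} = \sqrt{a + 124} = \sqrt{124 + a}$)
$r{\left(k{\left(3 \right)} \right)} - 2396 = \sqrt{124 + 3 \cdot 3} - 2396 = \sqrt{124 + 9} - 2396 = \sqrt{133} - 2396 = -2396 + \sqrt{133}$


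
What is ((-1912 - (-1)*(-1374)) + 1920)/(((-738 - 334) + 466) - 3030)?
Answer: 683/1818 ≈ 0.37569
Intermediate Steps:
((-1912 - (-1)*(-1374)) + 1920)/(((-738 - 334) + 466) - 3030) = ((-1912 - 1*1374) + 1920)/((-1072 + 466) - 3030) = ((-1912 - 1374) + 1920)/(-606 - 3030) = (-3286 + 1920)/(-3636) = -1366*(-1/3636) = 683/1818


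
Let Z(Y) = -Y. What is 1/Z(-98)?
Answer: 1/98 ≈ 0.010204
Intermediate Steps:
1/Z(-98) = 1/(-1*(-98)) = 1/98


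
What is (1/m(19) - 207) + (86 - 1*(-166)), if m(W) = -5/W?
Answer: 206/5 ≈ 41.200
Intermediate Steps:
(1/m(19) - 207) + (86 - 1*(-166)) = (1/(-5/19) - 207) + (86 - 1*(-166)) = (1/(-5*1/19) - 207) + (86 + 166) = (1/(-5/19) - 207) + 252 = (-19/5 - 207) + 252 = -1054/5 + 252 = 206/5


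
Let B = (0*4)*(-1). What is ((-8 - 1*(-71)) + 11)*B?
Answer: 0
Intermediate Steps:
B = 0 (B = 0*(-1) = 0)
((-8 - 1*(-71)) + 11)*B = ((-8 - 1*(-71)) + 11)*0 = ((-8 + 71) + 11)*0 = (63 + 11)*0 = 74*0 = 0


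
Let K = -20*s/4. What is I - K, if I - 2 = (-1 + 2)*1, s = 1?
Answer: 8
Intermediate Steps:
I = 3 (I = 2 + (-1 + 2)*1 = 2 + 1*1 = 2 + 1 = 3)
K = -5 (K = -20/4 = -20*1/4 = -5)
I - K = 3 - 1*(-5) = 3 + 5 = 8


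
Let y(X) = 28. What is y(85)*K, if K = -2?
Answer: -56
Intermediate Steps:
y(85)*K = 28*(-2) = -56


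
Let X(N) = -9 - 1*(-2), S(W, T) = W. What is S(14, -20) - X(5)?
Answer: 21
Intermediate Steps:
X(N) = -7 (X(N) = -9 + 2 = -7)
S(14, -20) - X(5) = 14 - 1*(-7) = 14 + 7 = 21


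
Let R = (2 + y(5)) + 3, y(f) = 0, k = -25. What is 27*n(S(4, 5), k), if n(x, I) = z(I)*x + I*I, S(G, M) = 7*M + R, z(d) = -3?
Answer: 13635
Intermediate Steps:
R = 5 (R = (2 + 0) + 3 = 2 + 3 = 5)
S(G, M) = 5 + 7*M (S(G, M) = 7*M + 5 = 5 + 7*M)
n(x, I) = I² - 3*x (n(x, I) = -3*x + I*I = -3*x + I² = I² - 3*x)
27*n(S(4, 5), k) = 27*((-25)² - 3*(5 + 7*5)) = 27*(625 - 3*(5 + 35)) = 27*(625 - 3*40) = 27*(625 - 120) = 27*505 = 13635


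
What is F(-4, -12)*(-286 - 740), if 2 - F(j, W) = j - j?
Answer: -2052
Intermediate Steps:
F(j, W) = 2 (F(j, W) = 2 - (j - j) = 2 - 1*0 = 2 + 0 = 2)
F(-4, -12)*(-286 - 740) = 2*(-286 - 740) = 2*(-1026) = -2052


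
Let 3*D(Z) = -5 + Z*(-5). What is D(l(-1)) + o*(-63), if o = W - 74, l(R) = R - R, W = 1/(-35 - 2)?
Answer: 517486/111 ≈ 4662.0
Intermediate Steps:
W = -1/37 (W = 1/(-37) = -1/37 ≈ -0.027027)
l(R) = 0
D(Z) = -5/3 - 5*Z/3 (D(Z) = (-5 + Z*(-5))/3 = (-5 - 5*Z)/3 = -5/3 - 5*Z/3)
o = -2739/37 (o = -1/37 - 74 = -2739/37 ≈ -74.027)
D(l(-1)) + o*(-63) = (-5/3 - 5/3*0) - 2739/37*(-63) = (-5/3 + 0) + 172557/37 = -5/3 + 172557/37 = 517486/111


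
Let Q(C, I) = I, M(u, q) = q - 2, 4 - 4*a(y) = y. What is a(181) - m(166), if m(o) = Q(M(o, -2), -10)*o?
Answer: 6463/4 ≈ 1615.8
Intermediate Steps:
a(y) = 1 - y/4
M(u, q) = -2 + q
m(o) = -10*o
a(181) - m(166) = (1 - ¼*181) - (-10)*166 = (1 - 181/4) - 1*(-1660) = -177/4 + 1660 = 6463/4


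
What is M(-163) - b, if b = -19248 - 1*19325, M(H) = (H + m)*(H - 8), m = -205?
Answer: 101501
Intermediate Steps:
M(H) = (-205 + H)*(-8 + H) (M(H) = (H - 205)*(H - 8) = (-205 + H)*(-8 + H))
b = -38573 (b = -19248 - 19325 = -38573)
M(-163) - b = (1640 + (-163)² - 213*(-163)) - 1*(-38573) = (1640 + 26569 + 34719) + 38573 = 62928 + 38573 = 101501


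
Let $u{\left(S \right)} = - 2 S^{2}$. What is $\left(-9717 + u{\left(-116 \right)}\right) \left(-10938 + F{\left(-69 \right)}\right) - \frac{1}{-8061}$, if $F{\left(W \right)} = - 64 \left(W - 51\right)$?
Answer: $\frac{961977830203}{8061} \approx 1.1934 \cdot 10^{8}$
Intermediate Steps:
$F{\left(W \right)} = 3264 - 64 W$ ($F{\left(W \right)} = - 64 \left(-51 + W\right) = 3264 - 64 W$)
$\left(-9717 + u{\left(-116 \right)}\right) \left(-10938 + F{\left(-69 \right)}\right) - \frac{1}{-8061} = \left(-9717 - 2 \left(-116\right)^{2}\right) \left(-10938 + \left(3264 - -4416\right)\right) - \frac{1}{-8061} = \left(-9717 - 26912\right) \left(-10938 + \left(3264 + 4416\right)\right) - - \frac{1}{8061} = \left(-9717 - 26912\right) \left(-10938 + 7680\right) + \frac{1}{8061} = \left(-36629\right) \left(-3258\right) + \frac{1}{8061} = 119337282 + \frac{1}{8061} = \frac{961977830203}{8061}$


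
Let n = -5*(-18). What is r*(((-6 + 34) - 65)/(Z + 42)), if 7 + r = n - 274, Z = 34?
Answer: 7067/76 ≈ 92.987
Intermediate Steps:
n = 90
r = -191 (r = -7 + (90 - 274) = -7 - 184 = -191)
r*(((-6 + 34) - 65)/(Z + 42)) = -191*((-6 + 34) - 65)/(34 + 42) = -191*(28 - 65)/76 = -(-7067)/76 = -191*(-37/76) = 7067/76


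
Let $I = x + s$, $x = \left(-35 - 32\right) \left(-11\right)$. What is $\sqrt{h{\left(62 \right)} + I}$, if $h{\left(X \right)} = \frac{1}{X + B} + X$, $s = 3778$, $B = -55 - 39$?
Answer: $\frac{\sqrt{292926}}{8} \approx 67.653$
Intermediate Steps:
$B = -94$
$x = 737$ ($x = \left(-67\right) \left(-11\right) = 737$)
$h{\left(X \right)} = X + \frac{1}{-94 + X}$ ($h{\left(X \right)} = \frac{1}{X - 94} + X = \frac{1}{-94 + X} + X = X + \frac{1}{-94 + X}$)
$I = 4515$ ($I = 737 + 3778 = 4515$)
$\sqrt{h{\left(62 \right)} + I} = \sqrt{\frac{1 + 62^{2} - 5828}{-94 + 62} + 4515} = \sqrt{\frac{1 + 3844 - 5828}{-32} + 4515} = \sqrt{\left(- \frac{1}{32}\right) \left(-1983\right) + 4515} = \sqrt{\frac{1983}{32} + 4515} = \sqrt{\frac{146463}{32}} = \frac{\sqrt{292926}}{8}$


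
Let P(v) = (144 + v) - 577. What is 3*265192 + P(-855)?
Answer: 794288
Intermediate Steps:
P(v) = -433 + v
3*265192 + P(-855) = 3*265192 + (-433 - 855) = 795576 - 1288 = 794288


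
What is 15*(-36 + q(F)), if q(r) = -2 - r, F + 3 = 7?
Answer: -630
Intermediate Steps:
F = 4 (F = -3 + 7 = 4)
15*(-36 + q(F)) = 15*(-36 + (-2 - 1*4)) = 15*(-36 + (-2 - 4)) = 15*(-36 - 6) = 15*(-42) = -630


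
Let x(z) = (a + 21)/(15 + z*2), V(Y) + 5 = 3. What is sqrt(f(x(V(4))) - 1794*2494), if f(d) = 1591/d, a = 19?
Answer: I*sqrt(1789519390)/20 ≈ 2115.1*I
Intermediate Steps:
V(Y) = -2 (V(Y) = -5 + 3 = -2)
x(z) = 40/(15 + 2*z) (x(z) = (19 + 21)/(15 + z*2) = 40/(15 + 2*z))
sqrt(f(x(V(4))) - 1794*2494) = sqrt(1591/((40/(15 + 2*(-2)))) - 1794*2494) = sqrt(1591/((40/(15 - 4))) - 4474236) = sqrt(1591/((40/11)) - 4474236) = sqrt(1591/((40*(1/11))) - 4474236) = sqrt(1591/(40/11) - 4474236) = sqrt(1591*(11/40) - 4474236) = sqrt(17501/40 - 4474236) = sqrt(-178951939/40) = I*sqrt(1789519390)/20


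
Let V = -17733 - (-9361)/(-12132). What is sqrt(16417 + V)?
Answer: I*sqrt(5383599601)/2022 ≈ 36.287*I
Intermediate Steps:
V = -215146117/12132 (V = -17733 - (-9361)*(-1)/12132 = -17733 - 1*9361/12132 = -17733 - 9361/12132 = -215146117/12132 ≈ -17734.)
sqrt(16417 + V) = sqrt(16417 - 215146117/12132) = sqrt(-15975073/12132) = I*sqrt(5383599601)/2022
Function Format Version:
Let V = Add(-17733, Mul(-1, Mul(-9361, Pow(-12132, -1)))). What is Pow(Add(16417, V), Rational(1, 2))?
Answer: Mul(Rational(1, 2022), I, Pow(5383599601, Rational(1, 2))) ≈ Mul(36.287, I)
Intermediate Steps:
V = Rational(-215146117, 12132) (V = Add(-17733, Mul(-1, Mul(-9361, Rational(-1, 12132)))) = Add(-17733, Mul(-1, Rational(9361, 12132))) = Add(-17733, Rational(-9361, 12132)) = Rational(-215146117, 12132) ≈ -17734.)
Pow(Add(16417, V), Rational(1, 2)) = Pow(Add(16417, Rational(-215146117, 12132)), Rational(1, 2)) = Pow(Rational(-15975073, 12132), Rational(1, 2)) = Mul(Rational(1, 2022), I, Pow(5383599601, Rational(1, 2)))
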